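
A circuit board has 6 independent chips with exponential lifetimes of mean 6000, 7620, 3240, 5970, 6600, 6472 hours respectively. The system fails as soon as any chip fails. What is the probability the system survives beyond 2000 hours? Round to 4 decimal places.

0.1153

The first failure time is exponential with rate Σλ_i = 1/6000 + 1/7620 + 1/3240 + 1/5970 + 1/6600 + 1/6472 = 0.00108007 per hour.
P(min > 2000) = e^(−0.00108007·2000) = e^(−2.1601) ≈ 0.1153.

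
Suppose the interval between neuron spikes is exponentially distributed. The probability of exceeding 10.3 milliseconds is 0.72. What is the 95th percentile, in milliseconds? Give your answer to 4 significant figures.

e^(−λ·10.3) = 0.72 ⇒ λ = −ln(0.72)/10.3 = 0.0318936.
95th percentile: 1 − e^(−λt) = 0.95, t = −ln(0.05)/λ = 93.929 milliseconds.

93.93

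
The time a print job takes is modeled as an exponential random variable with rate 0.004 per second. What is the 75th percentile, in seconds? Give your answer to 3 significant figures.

347

Set 1 − e^(−λt) = 0.75, so t = −ln(0.25)/λ = 1.3863/0.004 ≈ 346.574 seconds.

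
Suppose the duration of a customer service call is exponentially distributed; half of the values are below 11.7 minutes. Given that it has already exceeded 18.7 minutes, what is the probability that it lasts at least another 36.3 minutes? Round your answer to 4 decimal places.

For an exponential, median = ln(2)/λ, so λ = ln 2 / 11.7 = 0.0592433 per minute.
P(X > s+t | X > s) = e^(−λ(s+t))/e^(−λs) = e^(−λt), independent of s = 18.7.
P(X > 36.3) = e^(−2.1505) ≈ 0.1164.

0.1164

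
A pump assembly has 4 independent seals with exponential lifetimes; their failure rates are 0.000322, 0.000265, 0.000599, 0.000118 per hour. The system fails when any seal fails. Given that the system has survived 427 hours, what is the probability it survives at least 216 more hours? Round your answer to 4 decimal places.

0.7545

Time to first failure ~ Exp(Σλ) with Σλ = 0.001304.
By memorylessness, P(T > 427+216 | T > 427) = P(T > 216) = e^(−0.001304·216) ≈ 0.7545.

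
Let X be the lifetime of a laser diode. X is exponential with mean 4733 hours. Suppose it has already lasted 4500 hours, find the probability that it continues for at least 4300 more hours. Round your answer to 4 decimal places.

The rate is λ = 1/4733 = 0.000211282 per hour.
By the memoryless property, P(X > 4500+4300 | X > 4500) = P(X > 4300).
P(X > 4300) = e^(−0.90851) ≈ 0.4031.

0.4031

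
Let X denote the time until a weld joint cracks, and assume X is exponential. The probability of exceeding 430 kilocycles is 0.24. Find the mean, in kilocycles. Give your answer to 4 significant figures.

301.3

e^(−λ·430) = 0.24 ⇒ λ = −ln(0.24)/430 = 0.00331888.
Mean = 1/λ = 301.307 kilocycles.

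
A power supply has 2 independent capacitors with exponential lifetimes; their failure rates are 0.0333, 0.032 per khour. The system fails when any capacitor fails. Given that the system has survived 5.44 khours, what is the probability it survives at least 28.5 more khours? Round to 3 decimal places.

Time to first failure ~ Exp(Σλ) with Σλ = 0.0653.
By memorylessness, P(T > 5.44+28.5 | T > 5.44) = P(T > 28.5) = e^(−0.0653·28.5) ≈ 0.156.

0.156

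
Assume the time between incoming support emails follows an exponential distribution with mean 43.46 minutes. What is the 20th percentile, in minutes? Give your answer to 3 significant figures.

The rate is λ = 1/43.46 = 0.0230097 per minute.
Set 1 − e^(−λt) = 0.2, so t = −ln(0.8)/λ = 0.22314/0.0230097 ≈ 9.69782 minutes.

9.70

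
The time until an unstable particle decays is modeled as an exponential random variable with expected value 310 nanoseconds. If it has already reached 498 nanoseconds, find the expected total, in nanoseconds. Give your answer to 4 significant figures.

The rate is λ = 1/310 = 0.00322581 per nanosecond.
By memorylessness, E[X | X > 498] = 498 + 1/λ = 498 + 310 = 808 nanoseconds.

808.0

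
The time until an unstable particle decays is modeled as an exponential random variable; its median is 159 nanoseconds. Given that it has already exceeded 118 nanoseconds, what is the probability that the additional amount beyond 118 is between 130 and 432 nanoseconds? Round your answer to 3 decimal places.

For an exponential, median = ln(2)/λ, so λ = ln 2 / 159 = 0.00435942 per nanosecond.
Memoryless: the residual past 118 is again Exp(λ).
P(130 < residual < 432) = e^(−λ·130) − e^(−λ·432) = 0.56738 − 0.15209 ≈ 0.415.

0.415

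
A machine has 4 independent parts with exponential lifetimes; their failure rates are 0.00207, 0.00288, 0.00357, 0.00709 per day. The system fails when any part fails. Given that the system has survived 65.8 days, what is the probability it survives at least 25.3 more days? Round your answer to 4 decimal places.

Time to first failure ~ Exp(Σλ) with Σλ = 0.01561.
By memorylessness, P(T > 65.8+25.3 | T > 65.8) = P(T > 25.3) = e^(−0.01561·25.3) ≈ 0.6737.

0.6737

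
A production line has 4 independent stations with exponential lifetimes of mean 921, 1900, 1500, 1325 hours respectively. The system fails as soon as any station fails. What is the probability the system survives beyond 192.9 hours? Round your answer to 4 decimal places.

0.5570

The first failure time is exponential with rate Σλ_i = 1/921 + 1/1900 + 1/1500 + 1/1325 = 0.00303348 per hour.
P(min > 192.9) = e^(−0.00303348·192.9) = e^(−0.58516) ≈ 0.5570.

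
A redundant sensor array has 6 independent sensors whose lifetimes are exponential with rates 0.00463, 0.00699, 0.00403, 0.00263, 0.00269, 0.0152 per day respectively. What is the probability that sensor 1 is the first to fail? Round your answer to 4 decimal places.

0.1280

The time to first failure is exponential with rate Σλ = 0.00463 + 0.00699 + 0.00403 + 0.00263 + 0.00269 + 0.0152 = 0.03617.
P(sensor 1 first) = λ_1/Σλ = 0.00463/0.03617 ≈ 0.1280.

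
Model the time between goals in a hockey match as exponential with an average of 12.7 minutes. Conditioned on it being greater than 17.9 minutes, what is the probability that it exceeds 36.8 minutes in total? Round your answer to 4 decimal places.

0.2258

The rate is λ = 1/12.7 = 0.0787402 per minute.
The exponential is memoryless, so the remaining time is again Exp(λ): the condition X > 17.9 is irrelevant.
P(X > 18.9) = e^(−1.4882) ≈ 0.2258.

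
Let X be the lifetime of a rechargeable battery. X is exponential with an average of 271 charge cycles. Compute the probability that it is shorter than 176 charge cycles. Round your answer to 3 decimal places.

0.478

The rate is λ = 1/271 = 0.00369004 per charge cycle.
P(X ≤ 176) = 1 − e^(−λ·176) = 1 − e^(−0.64945) ≈ 0.478.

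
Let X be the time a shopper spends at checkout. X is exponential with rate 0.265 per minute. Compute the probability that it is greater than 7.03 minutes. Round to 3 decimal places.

0.155

P(X > 7.03) = e^(−λ·7.03) = e^(−1.863) ≈ 0.155.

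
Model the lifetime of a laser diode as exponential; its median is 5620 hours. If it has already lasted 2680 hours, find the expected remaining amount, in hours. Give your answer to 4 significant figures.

For an exponential, median = ln(2)/λ, so λ = ln 2 / 5620 = 0.000123336 per hour.
By memorylessness, the remaining amount past any threshold is again Exp(λ) with mean 1/λ = 8107.95 hours.

8108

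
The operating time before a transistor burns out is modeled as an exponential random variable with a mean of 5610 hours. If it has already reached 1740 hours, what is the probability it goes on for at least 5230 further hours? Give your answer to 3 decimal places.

The rate is λ = 1/5610 = 0.000178253 per hour.
P(X > s+t | X > s) = e^(−λ(s+t))/e^(−λs) = e^(−λt), independent of s = 1740.
P(X > 5230) = e^(−0.93226) ≈ 0.394.

0.394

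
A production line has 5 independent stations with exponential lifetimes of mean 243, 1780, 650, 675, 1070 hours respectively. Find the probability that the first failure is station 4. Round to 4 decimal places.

0.1716

Rates: λ_i = 1/mean_i → 0.00411523, 0.000561798, 0.00153846, 0.00148148, 0.000934579; Σλ = 0.00863155.
P(station 4 first) = λ_4/Σλ = 0.00148148/0.00863155 ≈ 0.1716.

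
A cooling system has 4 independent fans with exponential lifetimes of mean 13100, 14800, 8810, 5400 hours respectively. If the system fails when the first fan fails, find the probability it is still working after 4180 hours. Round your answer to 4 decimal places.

0.1572

The first failure time is exponential with rate Σλ_i = 1/13100 + 1/14800 + 1/8810 + 1/5400 = 0.000442596 per hour.
P(min > 4180) = e^(−0.000442596·4180) = e^(−1.8501) ≈ 0.1572.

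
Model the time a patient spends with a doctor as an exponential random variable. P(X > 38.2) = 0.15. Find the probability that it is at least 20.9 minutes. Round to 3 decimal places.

e^(−λ·38.2) = 0.15 ⇒ λ = −ln(0.15)/38.2 = 0.0496628.
P(X > 20.9) = e^(−0.0496628·20.9) = e^(−1.038) ≈ 0.354.

0.354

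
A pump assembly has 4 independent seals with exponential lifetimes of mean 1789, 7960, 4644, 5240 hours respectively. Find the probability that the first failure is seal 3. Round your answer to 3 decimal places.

0.197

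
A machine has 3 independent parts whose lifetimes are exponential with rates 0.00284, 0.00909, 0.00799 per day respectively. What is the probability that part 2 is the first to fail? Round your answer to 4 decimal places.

The time to first failure is exponential with rate Σλ = 0.00284 + 0.00909 + 0.00799 = 0.01992.
P(part 2 first) = λ_2/Σλ = 0.00909/0.01992 ≈ 0.4563.

0.4563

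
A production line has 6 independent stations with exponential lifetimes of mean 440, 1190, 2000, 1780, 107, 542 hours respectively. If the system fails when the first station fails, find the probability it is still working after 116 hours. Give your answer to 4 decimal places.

0.1682

The first failure time is exponential with rate Σλ_i = 1/440 + 1/1190 + 1/2000 + 1/1780 + 1/107 + 1/542 = 0.0153657 per hour.
P(min > 116) = e^(−0.0153657·116) = e^(−1.7824) ≈ 0.1682.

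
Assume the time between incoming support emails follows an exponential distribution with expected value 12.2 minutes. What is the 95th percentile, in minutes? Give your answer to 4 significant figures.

36.55

The rate is λ = 1/12.2 = 0.0819672 per minute.
Set 1 − e^(−λt) = 0.95, so t = −ln(0.05)/λ = 2.9957/0.0819672 ≈ 36.5479 minutes.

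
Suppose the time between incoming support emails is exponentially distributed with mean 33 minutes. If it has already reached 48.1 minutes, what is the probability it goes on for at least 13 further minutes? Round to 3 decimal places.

The rate is λ = 1/33 = 0.030303 per minute.
The exponential is memoryless, so the remaining time is again Exp(λ): the condition X > 48.1 is irrelevant.
P(X > 13) = e^(−0.39394) ≈ 0.674.

0.674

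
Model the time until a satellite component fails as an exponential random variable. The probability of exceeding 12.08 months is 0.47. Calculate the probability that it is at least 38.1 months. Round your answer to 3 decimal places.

0.092

e^(−λ·12.08) = 0.47 ⇒ λ = −ln(0.47)/12.08 = 0.0625019.
P(X > 38.1) = e^(−0.0625019·38.1) = e^(−2.3813) ≈ 0.092.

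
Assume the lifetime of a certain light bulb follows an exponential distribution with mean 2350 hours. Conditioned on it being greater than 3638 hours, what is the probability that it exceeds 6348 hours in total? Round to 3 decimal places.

The rate is λ = 1/2350 = 0.000425532 per hour.
The exponential is memoryless, so the remaining time is again Exp(λ): the condition X > 3638 is irrelevant.
P(X > 2710) = e^(−1.1532) ≈ 0.316.

0.316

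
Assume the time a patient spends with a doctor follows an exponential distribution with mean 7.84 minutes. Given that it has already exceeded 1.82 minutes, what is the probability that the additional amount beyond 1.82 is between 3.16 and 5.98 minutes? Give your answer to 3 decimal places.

0.202

The rate is λ = 1/7.84 = 0.127551 per minute.
Memoryless: the residual past 1.82 is again Exp(λ).
P(3.16 < residual < 5.98) = e^(−λ·3.16) − e^(−λ·5.98) = 0.66827 − 0.46638 ≈ 0.202.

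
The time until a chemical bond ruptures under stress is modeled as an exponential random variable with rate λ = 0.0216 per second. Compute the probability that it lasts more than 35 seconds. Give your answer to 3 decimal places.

0.470

P(X > 35) = e^(−λ·35) = e^(−0.756) ≈ 0.470.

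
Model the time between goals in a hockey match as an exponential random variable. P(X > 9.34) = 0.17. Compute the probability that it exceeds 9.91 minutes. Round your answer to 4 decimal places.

e^(−λ·9.34) = 0.17 ⇒ λ = −ln(0.17)/9.34 = 0.189717.
P(X > 9.91) = e^(−0.189717·9.91) = e^(−1.8801) ≈ 0.1526.

0.1526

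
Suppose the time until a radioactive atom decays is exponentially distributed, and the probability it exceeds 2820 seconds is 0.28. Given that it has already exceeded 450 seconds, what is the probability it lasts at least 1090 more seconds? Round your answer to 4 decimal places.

0.6114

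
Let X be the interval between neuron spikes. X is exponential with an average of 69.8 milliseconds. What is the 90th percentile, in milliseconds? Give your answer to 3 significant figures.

161

The rate is λ = 1/69.8 = 0.0143266 per millisecond.
Set 1 − e^(−λt) = 0.9, so t = −ln(0.1)/λ = 2.3026/0.0143266 ≈ 160.72 milliseconds.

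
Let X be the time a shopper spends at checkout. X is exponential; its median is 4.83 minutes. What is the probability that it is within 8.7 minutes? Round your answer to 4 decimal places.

0.7131

For an exponential, median = ln(2)/λ, so λ = ln 2 / 4.83 = 0.143509 per minute.
P(X ≤ 8.7) = 1 − e^(−λ·8.7) = 1 − e^(−1.2485) ≈ 0.7131.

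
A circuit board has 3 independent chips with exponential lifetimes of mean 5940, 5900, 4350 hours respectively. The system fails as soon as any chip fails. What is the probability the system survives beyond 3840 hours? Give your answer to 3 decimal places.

0.113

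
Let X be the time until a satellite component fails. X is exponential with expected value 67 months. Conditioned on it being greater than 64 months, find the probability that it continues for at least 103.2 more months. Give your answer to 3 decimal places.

The rate is λ = 1/67 = 0.0149254 per month.
P(X > s+t | X > s) = e^(−λ(s+t))/e^(−λs) = e^(−λt), independent of s = 64.
P(X > 103.2) = e^(−1.5403) ≈ 0.214.

0.214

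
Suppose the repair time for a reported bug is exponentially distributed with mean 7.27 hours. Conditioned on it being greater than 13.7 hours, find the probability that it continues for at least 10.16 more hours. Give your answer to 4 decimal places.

The rate is λ = 1/7.27 = 0.137552 per hour.
P(X > s+t | X > s) = e^(−λ(s+t))/e^(−λs) = e^(−λt), independent of s = 13.7.
P(X > 10.16) = e^(−1.3975) ≈ 0.2472.

0.2472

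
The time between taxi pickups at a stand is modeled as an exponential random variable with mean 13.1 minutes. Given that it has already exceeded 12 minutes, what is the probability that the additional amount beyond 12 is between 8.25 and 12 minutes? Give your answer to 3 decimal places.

The rate is λ = 1/13.1 = 0.0763359 per minute.
Memoryless: the residual past 12 is again Exp(λ).
P(8.25 < residual < 12) = e^(−λ·8.25) − e^(−λ·12) = 0.53271 − 0.40010 ≈ 0.133.

0.133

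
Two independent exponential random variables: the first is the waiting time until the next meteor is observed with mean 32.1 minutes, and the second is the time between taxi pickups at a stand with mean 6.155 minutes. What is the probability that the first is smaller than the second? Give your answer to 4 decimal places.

0.1609

λ_1 = 1/32.1 = 0.0311526, λ_2 = 1/6.155 = 0.16247.
For independent exponentials, P(the first < the second) = λ_1/(λ_1+λ_2) = 0.0311526/0.193622 ≈ 0.1609.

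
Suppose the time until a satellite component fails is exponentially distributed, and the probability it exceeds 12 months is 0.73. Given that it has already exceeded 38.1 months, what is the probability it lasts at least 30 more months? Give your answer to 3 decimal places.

0.455

From e^(−λ·12) = 0.73, λ = −ln(0.73)/12 = 0.0262259.
Memoryless: P(X > 38.1+30 | X > 38.1) = P(X > 30) = e^(−0.0262259·30) ≈ 0.455.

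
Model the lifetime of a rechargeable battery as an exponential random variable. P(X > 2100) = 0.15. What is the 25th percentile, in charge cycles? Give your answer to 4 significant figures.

318.4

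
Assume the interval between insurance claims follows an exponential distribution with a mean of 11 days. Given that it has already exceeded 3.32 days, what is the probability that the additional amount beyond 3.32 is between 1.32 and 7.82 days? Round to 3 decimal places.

0.396

The rate is λ = 1/11 = 0.0909091 per day.
Memoryless: the residual past 3.32 is again Exp(λ).
P(1.32 < residual < 7.82) = e^(−λ·1.32) − e^(−λ·7.82) = 0.88692 − 0.49120 ≈ 0.396.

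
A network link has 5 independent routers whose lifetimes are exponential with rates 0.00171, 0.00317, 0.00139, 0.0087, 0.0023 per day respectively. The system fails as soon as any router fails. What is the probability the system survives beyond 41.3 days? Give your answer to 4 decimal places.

0.4900

The time to first failure is exponential with rate Σλ = 0.00171 + 0.00317 + 0.00139 + 0.0087 + 0.0023 = 0.01727.
P(min > 41.3) = e^(−0.01727·41.3) = e^(−0.71325) ≈ 0.4900.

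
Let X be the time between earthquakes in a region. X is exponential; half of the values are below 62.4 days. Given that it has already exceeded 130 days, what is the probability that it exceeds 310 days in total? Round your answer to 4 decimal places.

0.1354

For an exponential, median = ln(2)/λ, so λ = ln 2 / 62.4 = 0.0111081 per day.
P(X > s+t | X > s) = e^(−λ(s+t))/e^(−λs) = e^(−λt), independent of s = 130.
P(X > 180) = e^(−1.9995) ≈ 0.1354.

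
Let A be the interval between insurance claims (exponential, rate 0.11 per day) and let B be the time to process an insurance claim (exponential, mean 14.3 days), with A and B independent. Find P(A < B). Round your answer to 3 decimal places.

0.611

λ_1 = 0.11, λ_2 = 1/14.3 = 0.0699301.
For independent exponentials, P(A < B) = λ_1/(λ_1+λ_2) = 0.11/0.17993 ≈ 0.611.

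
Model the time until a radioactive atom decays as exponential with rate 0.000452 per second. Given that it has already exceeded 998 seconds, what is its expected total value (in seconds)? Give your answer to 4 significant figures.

3210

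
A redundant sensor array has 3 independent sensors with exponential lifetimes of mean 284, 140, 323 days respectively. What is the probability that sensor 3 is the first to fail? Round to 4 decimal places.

Rates: λ_i = 1/mean_i → 0.00352113, 0.00714286, 0.00309598; Σλ = 0.01376.
P(sensor 3 first) = λ_3/Σλ = 0.00309598/0.01376 ≈ 0.2250.

0.2250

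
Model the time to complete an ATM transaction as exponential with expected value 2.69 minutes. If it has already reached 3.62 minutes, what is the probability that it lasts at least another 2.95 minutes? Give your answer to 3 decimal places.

The rate is λ = 1/2.69 = 0.371747 per minute.
By the memoryless property, P(X > 3.62+2.95 | X > 3.62) = P(X > 2.95).
P(X > 2.95) = e^(−1.0967) ≈ 0.334.

0.334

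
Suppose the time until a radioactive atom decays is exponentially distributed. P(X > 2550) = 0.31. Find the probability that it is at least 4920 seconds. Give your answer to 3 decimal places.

0.104

e^(−λ·2550) = 0.31 ⇒ λ = −ln(0.31)/2550 = 0.000459287.
P(X > 4920) = e^(−0.000459287·4920) = e^(−2.2597) ≈ 0.104.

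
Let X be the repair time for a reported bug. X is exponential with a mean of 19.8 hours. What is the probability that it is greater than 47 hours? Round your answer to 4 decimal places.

The rate is λ = 1/19.8 = 0.0505051 per hour.
P(X > 47) = e^(−λ·47) = e^(−2.3737) ≈ 0.0931.

0.0931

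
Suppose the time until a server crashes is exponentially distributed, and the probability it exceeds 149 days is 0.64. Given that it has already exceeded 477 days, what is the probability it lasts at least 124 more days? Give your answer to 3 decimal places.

From e^(−λ·149) = 0.64, λ = −ln(0.64)/149 = 0.00299522.
Memoryless: P(X > 477+124 | X > 477) = P(X > 124) = e^(−0.00299522·124) ≈ 0.690.

0.690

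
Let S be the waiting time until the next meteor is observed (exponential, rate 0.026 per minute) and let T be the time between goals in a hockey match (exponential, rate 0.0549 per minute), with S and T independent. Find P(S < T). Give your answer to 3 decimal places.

0.321

λ_1 = 0.026, λ_2 = 0.0549.
For independent exponentials, P(S < T) = λ_1/(λ_1+λ_2) = 0.026/0.0809 ≈ 0.321.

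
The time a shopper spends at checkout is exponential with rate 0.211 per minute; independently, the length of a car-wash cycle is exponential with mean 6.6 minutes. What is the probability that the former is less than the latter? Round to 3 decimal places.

λ_1 = 0.211, λ_2 = 1/6.6 = 0.151515.
For independent exponentials, P(the former < the latter) = λ_1/(λ_1+λ_2) = 0.211/0.362515 ≈ 0.582.

0.582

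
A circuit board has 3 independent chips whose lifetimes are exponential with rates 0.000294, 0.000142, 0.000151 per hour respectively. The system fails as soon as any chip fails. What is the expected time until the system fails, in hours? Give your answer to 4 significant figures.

1704

The time to first failure is exponential with rate Σλ = 0.000294 + 0.000142 + 0.000151 = 0.000587.
E[min] = 1/Σλ = 1/0.000587 = 1703.58 hours.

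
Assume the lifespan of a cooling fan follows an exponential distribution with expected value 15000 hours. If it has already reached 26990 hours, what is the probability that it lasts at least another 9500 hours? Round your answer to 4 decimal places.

0.5308

The rate is λ = 1/15000 = 0.0000666667 per hour.
The exponential is memoryless, so the remaining time is again Exp(λ): the condition X > 26990 is irrelevant.
P(X > 9500) = e^(−0.63333) ≈ 0.5308.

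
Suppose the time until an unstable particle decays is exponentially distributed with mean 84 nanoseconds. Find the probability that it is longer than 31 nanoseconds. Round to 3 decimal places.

The rate is λ = 1/84 = 0.0119048 per nanosecond.
P(X > 31) = e^(−λ·31) = e^(−0.36905) ≈ 0.691.

0.691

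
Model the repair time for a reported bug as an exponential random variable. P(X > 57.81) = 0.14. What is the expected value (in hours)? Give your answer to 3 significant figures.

29.4

e^(−λ·57.81) = 0.14 ⇒ λ = −ln(0.14)/57.81 = 0.0340099.
Mean = 1/λ = 29.4032 hours.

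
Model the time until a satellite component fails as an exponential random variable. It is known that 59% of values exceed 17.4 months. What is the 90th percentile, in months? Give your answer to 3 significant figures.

75.9

e^(−λ·17.4) = 0.59 ⇒ λ = −ln(0.59)/17.4 = 0.0303237.
90th percentile: 1 − e^(−λt) = 0.9, t = −ln(0.1)/λ = 75.9335 months.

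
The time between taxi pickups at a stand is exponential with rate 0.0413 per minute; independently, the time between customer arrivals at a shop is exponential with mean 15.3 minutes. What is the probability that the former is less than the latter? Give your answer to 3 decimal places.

λ_1 = 0.0413, λ_2 = 1/15.3 = 0.0653595.
For independent exponentials, P(the former < the latter) = λ_1/(λ_1+λ_2) = 0.0413/0.106659 ≈ 0.387.

0.387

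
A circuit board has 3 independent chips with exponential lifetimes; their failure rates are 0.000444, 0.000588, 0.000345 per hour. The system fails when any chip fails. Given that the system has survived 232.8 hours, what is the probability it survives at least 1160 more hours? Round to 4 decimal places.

Time to first failure ~ Exp(Σλ) with Σλ = 0.001377.
By memorylessness, P(T > 232.8+1160 | T > 232.8) = P(T > 1160) = e^(−0.001377·1160) ≈ 0.2024.

0.2024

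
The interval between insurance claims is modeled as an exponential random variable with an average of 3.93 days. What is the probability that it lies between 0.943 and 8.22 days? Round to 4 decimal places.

0.6632

The rate is λ = 1/3.93 = 0.254453 per day.
P(0.943 < X < 8.22) = e^(−λ·0.943) − e^(−λ·8.22) = 0.78667 − 0.12349 ≈ 0.6632.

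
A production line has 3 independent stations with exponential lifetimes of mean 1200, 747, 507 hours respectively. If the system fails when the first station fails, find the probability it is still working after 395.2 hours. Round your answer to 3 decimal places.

The first failure time is exponential with rate Σλ_i = 1/1200 + 1/747 + 1/507 = 0.00414441 per hour.
P(min > 395.2) = e^(−0.00414441·395.2) = e^(−1.6379) ≈ 0.194.

0.194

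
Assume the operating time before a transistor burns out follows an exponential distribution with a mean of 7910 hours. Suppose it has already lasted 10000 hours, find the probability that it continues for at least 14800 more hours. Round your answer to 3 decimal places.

0.154

The rate is λ = 1/7910 = 0.000126422 per hour.
P(X > s+t | X > s) = e^(−λ(s+t))/e^(−λs) = e^(−λt), independent of s = 10000.
P(X > 14800) = e^(−1.871) ≈ 0.154.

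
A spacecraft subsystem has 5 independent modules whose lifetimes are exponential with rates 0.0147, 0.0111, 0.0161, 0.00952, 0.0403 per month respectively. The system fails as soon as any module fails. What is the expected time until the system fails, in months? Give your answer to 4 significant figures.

The time to first failure is exponential with rate Σλ = 0.0147 + 0.0111 + 0.0161 + 0.00952 + 0.0403 = 0.09172.
E[min] = 1/Σλ = 1/0.09172 = 10.9027 months.

10.90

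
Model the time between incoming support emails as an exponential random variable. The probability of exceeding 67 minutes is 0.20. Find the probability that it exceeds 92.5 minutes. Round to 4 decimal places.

0.1084

e^(−λ·67) = 0.20 ⇒ λ = −ln(0.20)/67 = 0.0240215.
P(X > 92.5) = e^(−0.0240215·92.5) = e^(−2.222) ≈ 0.1084.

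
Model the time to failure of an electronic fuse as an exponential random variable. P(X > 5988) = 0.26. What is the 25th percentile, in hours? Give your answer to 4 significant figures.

1279

e^(−λ·5988) = 0.26 ⇒ λ = −ln(0.26)/5988 = 0.000224962.
25th percentile: 1 − e^(−λt) = 0.25, t = −ln(0.75)/λ = 1278.8 hours.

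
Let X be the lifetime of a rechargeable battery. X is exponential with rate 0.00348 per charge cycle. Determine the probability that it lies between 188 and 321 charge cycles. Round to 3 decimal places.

0.193

P(188 < X < 321) = e^(−λ·188) − e^(−λ·321) = 0.51984 − 0.32723 ≈ 0.193.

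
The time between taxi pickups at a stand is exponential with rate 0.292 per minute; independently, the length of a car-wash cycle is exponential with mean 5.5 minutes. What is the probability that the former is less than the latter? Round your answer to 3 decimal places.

0.616

λ_1 = 0.292, λ_2 = 1/5.5 = 0.181818.
For independent exponentials, P(the former < the latter) = λ_1/(λ_1+λ_2) = 0.292/0.473818 ≈ 0.616.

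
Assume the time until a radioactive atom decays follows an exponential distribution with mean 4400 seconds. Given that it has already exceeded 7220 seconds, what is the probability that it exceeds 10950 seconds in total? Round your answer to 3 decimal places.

0.428

The rate is λ = 1/4400 = 0.000227273 per second.
The exponential is memoryless, so the remaining time is again Exp(λ): the condition X > 7220 is irrelevant.
P(X > 3730) = e^(−0.84773) ≈ 0.428.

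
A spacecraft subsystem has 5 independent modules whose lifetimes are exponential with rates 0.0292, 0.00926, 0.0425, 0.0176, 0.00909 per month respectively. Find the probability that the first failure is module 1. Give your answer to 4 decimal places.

The time to first failure is exponential with rate Σλ = 0.0292 + 0.00926 + 0.0425 + 0.0176 + 0.00909 = 0.10765.
P(module 1 first) = λ_1/Σλ = 0.0292/0.10765 ≈ 0.2712.

0.2712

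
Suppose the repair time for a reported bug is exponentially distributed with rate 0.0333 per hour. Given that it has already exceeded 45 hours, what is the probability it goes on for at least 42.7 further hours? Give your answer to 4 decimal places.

0.2413

By the memoryless property, P(X > 45+42.7 | X > 45) = P(X > 42.7).
P(X > 42.7) = e^(−1.4219) ≈ 0.2413.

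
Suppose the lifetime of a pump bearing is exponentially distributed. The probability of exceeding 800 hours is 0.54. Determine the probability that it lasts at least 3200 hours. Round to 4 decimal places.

e^(−λ·800) = 0.54 ⇒ λ = −ln(0.54)/800 = 0.000770233.
P(X > 3200) = e^(−0.000770233·3200) = e^(−2.4647) ≈ 0.0850.

0.0850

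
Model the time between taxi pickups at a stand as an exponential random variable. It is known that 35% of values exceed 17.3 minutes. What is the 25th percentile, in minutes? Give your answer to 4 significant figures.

e^(−λ·17.3) = 0.35 ⇒ λ = −ln(0.35)/17.3 = 0.0606834.
25th percentile: 1 − e^(−λt) = 0.25, t = −ln(0.75)/λ = 4.74071 minutes.

4.741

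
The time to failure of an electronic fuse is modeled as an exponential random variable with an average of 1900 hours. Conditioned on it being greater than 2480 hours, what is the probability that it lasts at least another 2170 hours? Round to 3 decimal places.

The rate is λ = 1/1900 = 0.000526316 per hour.
P(X > s+t | X > s) = e^(−λ(s+t))/e^(−λs) = e^(−λt), independent of s = 2480.
P(X > 2170) = e^(−1.1421) ≈ 0.319.

0.319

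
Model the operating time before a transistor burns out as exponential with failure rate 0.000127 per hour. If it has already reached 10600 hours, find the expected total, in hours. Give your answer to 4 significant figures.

18470

By memorylessness, E[X | X > 10600] = 10600 + 1/λ = 10600 + 7874.02 = 18474 hours.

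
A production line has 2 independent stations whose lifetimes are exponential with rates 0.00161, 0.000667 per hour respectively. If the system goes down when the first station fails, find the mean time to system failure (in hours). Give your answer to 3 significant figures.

The time to first failure is exponential with rate Σλ = 0.00161 + 0.000667 = 0.002277.
E[min] = 1/Σλ = 1/0.002277 = 439.174 hours.

439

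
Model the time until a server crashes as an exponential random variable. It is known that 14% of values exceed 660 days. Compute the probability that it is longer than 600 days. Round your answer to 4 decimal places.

0.1674

e^(−λ·660) = 0.14 ⇒ λ = −ln(0.14)/660 = 0.00297896.
P(X > 600) = e^(−0.00297896·600) = e^(−1.7874) ≈ 0.1674.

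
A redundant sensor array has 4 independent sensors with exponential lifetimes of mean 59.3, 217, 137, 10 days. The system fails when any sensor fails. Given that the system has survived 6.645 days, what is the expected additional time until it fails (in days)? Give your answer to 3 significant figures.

7.77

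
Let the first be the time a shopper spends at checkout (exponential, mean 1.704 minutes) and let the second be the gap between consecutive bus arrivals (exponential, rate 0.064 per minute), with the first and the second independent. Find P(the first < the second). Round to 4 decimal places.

λ_1 = 1/1.704 = 0.586854, λ_2 = 0.064.
For independent exponentials, P(the first < the second) = λ_1/(λ_1+λ_2) = 0.586854/0.650854 ≈ 0.9017.

0.9017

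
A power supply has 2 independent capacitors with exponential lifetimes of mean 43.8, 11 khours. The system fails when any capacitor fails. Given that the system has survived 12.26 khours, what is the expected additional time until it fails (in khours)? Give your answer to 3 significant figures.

First-failure rate Σλ = 1/43.8 + 1/11 = 0.11374.
By memorylessness the expected residual is 1/Σλ = 8.79197 khours, regardless of the 12.26 already elapsed.

8.79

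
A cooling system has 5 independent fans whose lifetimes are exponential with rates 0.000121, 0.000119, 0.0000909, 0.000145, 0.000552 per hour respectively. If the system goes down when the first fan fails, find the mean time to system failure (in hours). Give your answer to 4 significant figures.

972.9

The time to first failure is exponential with rate Σλ = 0.000121 + 0.000119 + 0.0000909 + 0.000145 + 0.000552 = 0.0010279.
E[min] = 1/Σλ = 1/0.0010279 = 972.857 hours.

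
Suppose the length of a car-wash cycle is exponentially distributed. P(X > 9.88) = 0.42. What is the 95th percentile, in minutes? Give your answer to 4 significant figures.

e^(−λ·9.88) = 0.42 ⇒ λ = −ln(0.42)/9.88 = 0.0878037.
95th percentile: 1 − e^(−λt) = 0.95, t = −ln(0.05)/λ = 34.1185 minutes.

34.12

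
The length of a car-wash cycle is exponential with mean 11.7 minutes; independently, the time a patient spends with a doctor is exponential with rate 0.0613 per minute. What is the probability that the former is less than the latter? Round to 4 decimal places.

λ_1 = 1/11.7 = 0.0854701, λ_2 = 0.0613.
For independent exponentials, P(the former < the latter) = λ_1/(λ_1+λ_2) = 0.0854701/0.14677 ≈ 0.5823.

0.5823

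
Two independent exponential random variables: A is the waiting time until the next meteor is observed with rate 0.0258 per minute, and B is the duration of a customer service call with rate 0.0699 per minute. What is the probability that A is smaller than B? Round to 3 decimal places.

0.270

λ_1 = 0.0258, λ_2 = 0.0699.
For independent exponentials, P(A < B) = λ_1/(λ_1+λ_2) = 0.0258/0.0957 ≈ 0.270.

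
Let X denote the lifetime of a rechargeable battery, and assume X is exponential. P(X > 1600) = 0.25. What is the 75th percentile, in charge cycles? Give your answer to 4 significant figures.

e^(−λ·1600) = 0.25 ⇒ λ = −ln(0.25)/1600 = 0.000866434.
75th percentile: 1 − e^(−λt) = 0.75, t = −ln(0.25)/λ = 1600 charge cycles.

1600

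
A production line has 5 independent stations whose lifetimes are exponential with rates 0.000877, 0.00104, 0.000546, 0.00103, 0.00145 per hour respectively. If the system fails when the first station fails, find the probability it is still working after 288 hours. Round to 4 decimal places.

0.2408

The time to first failure is exponential with rate Σλ = 0.000877 + 0.00104 + 0.000546 + 0.00103 + 0.00145 = 0.004943.
P(min > 288) = e^(−0.004943·288) = e^(−1.4236) ≈ 0.2408.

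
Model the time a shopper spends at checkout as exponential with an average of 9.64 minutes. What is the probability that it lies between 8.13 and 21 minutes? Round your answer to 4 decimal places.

0.3170

The rate is λ = 1/9.64 = 0.103734 per minute.
P(8.13 < X < 21) = e^(−λ·8.13) − e^(−λ·21) = 0.43026 − 0.11322 ≈ 0.3170.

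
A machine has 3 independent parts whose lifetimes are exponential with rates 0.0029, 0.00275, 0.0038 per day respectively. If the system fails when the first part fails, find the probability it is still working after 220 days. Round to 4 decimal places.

0.1251

The time to first failure is exponential with rate Σλ = 0.0029 + 0.00275 + 0.0038 = 0.00945.
P(min > 220) = e^(−0.00945·220) = e^(−2.079) ≈ 0.1251.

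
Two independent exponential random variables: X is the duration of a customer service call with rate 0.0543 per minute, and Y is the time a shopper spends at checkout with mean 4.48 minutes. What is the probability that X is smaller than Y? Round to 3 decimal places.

0.196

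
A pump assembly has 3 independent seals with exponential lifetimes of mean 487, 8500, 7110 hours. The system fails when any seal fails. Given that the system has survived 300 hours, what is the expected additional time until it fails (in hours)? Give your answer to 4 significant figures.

First-failure rate Σλ = 1/487 + 1/8500 + 1/7110 = 0.00231168.
By memorylessness the expected residual is 1/Σλ = 432.585 hours, regardless of the 300 already elapsed.

432.6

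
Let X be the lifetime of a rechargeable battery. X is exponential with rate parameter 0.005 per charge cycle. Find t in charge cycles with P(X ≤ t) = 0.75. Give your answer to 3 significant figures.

Set 1 − e^(−λt) = 0.75, so t = −ln(0.25)/λ = 1.3863/0.005 ≈ 277.259 charge cycles.

277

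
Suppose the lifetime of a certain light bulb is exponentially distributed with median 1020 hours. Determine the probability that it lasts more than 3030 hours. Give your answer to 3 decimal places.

0.128

For an exponential, median = ln(2)/λ, so λ = ln 2 / 1020 = 0.000679556 per hour.
P(X > 3030) = e^(−λ·3030) = e^(−2.0591) ≈ 0.128.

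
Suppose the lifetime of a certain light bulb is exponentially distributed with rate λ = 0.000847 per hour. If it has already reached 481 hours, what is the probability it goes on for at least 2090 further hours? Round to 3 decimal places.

0.170

P(X > s+t | X > s) = e^(−λ(s+t))/e^(−λs) = e^(−λt), independent of s = 481.
P(X > 2090) = e^(−1.7702) ≈ 0.170.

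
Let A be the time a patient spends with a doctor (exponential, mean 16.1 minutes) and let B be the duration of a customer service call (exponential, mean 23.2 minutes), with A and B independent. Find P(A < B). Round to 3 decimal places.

0.590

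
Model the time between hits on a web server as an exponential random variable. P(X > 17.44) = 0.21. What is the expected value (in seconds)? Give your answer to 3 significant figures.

11.2

e^(−λ·17.44) = 0.21 ⇒ λ = −ln(0.21)/17.44 = 0.0894867.
Mean = 1/λ = 11.1748 seconds.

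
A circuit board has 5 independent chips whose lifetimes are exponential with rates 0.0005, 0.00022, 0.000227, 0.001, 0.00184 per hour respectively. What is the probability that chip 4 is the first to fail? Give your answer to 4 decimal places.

The time to first failure is exponential with rate Σλ = 0.0005 + 0.00022 + 0.000227 + 0.001 + 0.00184 = 0.003787.
P(chip 4 first) = λ_4/Σλ = 0.001/0.003787 ≈ 0.2641.

0.2641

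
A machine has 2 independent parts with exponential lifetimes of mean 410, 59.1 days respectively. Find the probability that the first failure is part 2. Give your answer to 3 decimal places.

Rates: λ_i = 1/mean_i → 0.00243902, 0.0169205; Σλ = 0.0193595.
P(part 2 first) = λ_2/Σλ = 0.0169205/0.0193595 ≈ 0.874.

0.874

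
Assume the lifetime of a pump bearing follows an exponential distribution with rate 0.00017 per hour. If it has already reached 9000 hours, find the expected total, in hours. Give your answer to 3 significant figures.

14900

By memorylessness, E[X | X > 9000] = 9000 + 1/λ = 9000 + 5882.35 = 14882.4 hours.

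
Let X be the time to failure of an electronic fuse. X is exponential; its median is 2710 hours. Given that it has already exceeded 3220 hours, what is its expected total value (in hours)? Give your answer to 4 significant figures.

For an exponential, median = ln(2)/λ, so λ = ln 2 / 2710 = 0.000255774 per hour.
By memorylessness, E[X | X > 3220] = 3220 + 1/λ = 3220 + 3909.7 = 7129.7 hours.

7130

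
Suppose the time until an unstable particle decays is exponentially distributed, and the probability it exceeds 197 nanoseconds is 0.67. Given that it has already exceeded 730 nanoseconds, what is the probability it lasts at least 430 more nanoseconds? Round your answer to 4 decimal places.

0.4172

From e^(−λ·197) = 0.67, λ = −ln(0.67)/197 = 0.00203288.
Memoryless: P(X > 730+430 | X > 730) = P(X > 430) = e^(−0.00203288·430) ≈ 0.4172.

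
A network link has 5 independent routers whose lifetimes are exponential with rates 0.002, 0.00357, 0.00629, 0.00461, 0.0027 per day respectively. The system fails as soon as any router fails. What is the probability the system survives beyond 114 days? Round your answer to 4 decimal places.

0.1124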